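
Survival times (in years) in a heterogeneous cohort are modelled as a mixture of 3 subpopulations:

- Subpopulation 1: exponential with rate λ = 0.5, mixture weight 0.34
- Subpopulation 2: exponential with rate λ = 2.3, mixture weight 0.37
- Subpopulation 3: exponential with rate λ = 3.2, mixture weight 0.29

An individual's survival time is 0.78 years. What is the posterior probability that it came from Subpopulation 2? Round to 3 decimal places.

By Bayes' theorem, P(k | x) = w_k f_k(x) / Σ_j w_j f_j(x).
Evaluate each component's likelihood at the observed value:
  f_1 = 0.338528
  f_2 = 0.382475
  f_3 = 0.263725
Prior × likelihood for each component:
  w_1·f_1 = 0.34 × 0.338528 = 0.1151
  w_2·f_2 = 0.37 × 0.382475 = 0.141516
  w_3·f_3 = 0.29 × 0.263725 = 0.0764802
Denominator: 0.1151 + 0.141516 + 0.0764802 = 0.333096
P(Subpopulation 2 | the observation) = 0.141516 / 0.333096 ≈ 0.425

0.425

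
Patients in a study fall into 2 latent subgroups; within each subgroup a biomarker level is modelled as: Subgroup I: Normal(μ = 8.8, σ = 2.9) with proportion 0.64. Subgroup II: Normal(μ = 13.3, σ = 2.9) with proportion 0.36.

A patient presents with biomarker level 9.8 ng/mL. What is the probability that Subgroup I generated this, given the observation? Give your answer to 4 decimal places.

By Bayes' theorem, P(k | x) = w_k f_k(x) / Σ_j w_j f_j(x).
Normal densities:
  f_I = 0.129626
  f_II = 0.0664073
Prior × likelihood for each component:
  w_I·f_I = 0.64 × 0.129626 = 0.0829606
  w_II·f_II = 0.36 × 0.0664073 = 0.0239066
Marginal: 0.0829606 + 0.0239066 = 0.106867
P(Subgroup I | 9.8 ng/mL) = 0.0829606 / 0.106867 ≈ 0.7763

0.7763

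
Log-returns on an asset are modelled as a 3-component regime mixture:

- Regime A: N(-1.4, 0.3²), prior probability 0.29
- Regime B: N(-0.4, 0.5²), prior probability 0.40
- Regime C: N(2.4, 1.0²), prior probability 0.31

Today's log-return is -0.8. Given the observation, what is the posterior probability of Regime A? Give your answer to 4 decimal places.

0.1833

Apply Bayes' rule: the posterior for each component is proportional to its prior times its likelihood at x.
Normal densities:
  f_A = (1/(0.3·√(2π)))·exp(−(-0.8−-1.4)²/(2·0.3²)) = 1.329808·exp(-2.00000) = 0.17997
  f_B = (1/(0.5·√(2π)))·exp(−(-0.8−-0.4)²/(2·0.5²)) = 0.797885·exp(-0.32000) = 0.579383
  f_C = (1/(1.0·√(2π)))·exp(−(-0.8−2.4)²/(2·1.0²)) = 0.398942·exp(-5.12000) = 0.00238409
Multiply by the mixture weights:
  π_A·f_A = 0.29 × 0.17997 = 0.0521913
  π_B·f_B = 0.40 × 0.579383 = 0.231753
  π_C·f_C = 0.31 × 0.00238409 = 0.000739067
Sum: 0.0521913 + 0.231753 + 0.000739067 = 0.284684
P(Regime A | the observation) = 0.0521913 / 0.284684 ≈ 0.1833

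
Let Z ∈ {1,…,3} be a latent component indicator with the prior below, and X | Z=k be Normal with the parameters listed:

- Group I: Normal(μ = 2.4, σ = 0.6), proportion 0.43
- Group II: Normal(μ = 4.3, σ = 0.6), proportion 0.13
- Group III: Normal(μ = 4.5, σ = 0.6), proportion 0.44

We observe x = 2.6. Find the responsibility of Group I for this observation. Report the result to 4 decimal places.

0.9872

By Bayes' theorem, P(k | x) = P(Z=k) f_k(x) / Σ_j P(Z=j) f_j(x).
Normal densities:
  p_I = (1/(0.6·√(2π)))·exp(−(2.6−2.4)²/(2·0.6²)) = 0.664904·exp(-0.05556) = 0.628972
  p_II = (1/(0.6·√(2π)))·exp(−(2.6−4.3)²/(2·0.6²)) = 0.664904·exp(-4.01389) = 0.0120102
  p_III = (1/(0.6·√(2π)))·exp(−(2.6−4.5)²/(2·0.6²)) = 0.664904·exp(-5.01389) = 0.00441829
Prior × likelihood for each component:
  P(Z=I)·p_I = 0.43 × 0.628972 = 0.270458
  P(Z=II)·p_II = 0.13 × 0.0120102 = 0.00156132
  P(Z=III)·p_III = 0.44 × 0.00441829 = 0.00194405
Marginal: 0.270458 + 0.00156132 + 0.00194405 = 0.273963
P(Group I | 2.6) ≈ 0.9872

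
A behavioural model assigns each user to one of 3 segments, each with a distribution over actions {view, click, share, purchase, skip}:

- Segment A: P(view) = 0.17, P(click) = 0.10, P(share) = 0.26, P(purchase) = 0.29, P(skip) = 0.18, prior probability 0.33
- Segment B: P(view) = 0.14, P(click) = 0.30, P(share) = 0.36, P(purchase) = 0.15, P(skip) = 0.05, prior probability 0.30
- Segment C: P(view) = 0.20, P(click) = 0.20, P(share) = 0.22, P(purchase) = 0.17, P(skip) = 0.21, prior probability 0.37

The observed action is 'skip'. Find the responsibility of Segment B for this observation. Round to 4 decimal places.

Posterior ∝ prior × likelihood, so P(k | x) ∝ π_k f_k(x); normalise over all components.
Categorical probabilities:
  p_A = P(skip | comp) = 0.18
  p_B = P(skip | comp) = 0.05
  p_C = P(skip | comp) = 0.21
Unnormalised posteriors:
  π_A·p_A = 0.33 × 0.18 = 0.0594
  π_B·p_B = 0.30 × 0.05 = 0.015
  π_C·p_C = 0.37 × 0.21 = 0.0777
Normaliser: 0.0594 + 0.015 + 0.0777 = 0.1521
So the posterior for Segment B is 0.015 / 0.1521 ≈ 0.0986.

0.0986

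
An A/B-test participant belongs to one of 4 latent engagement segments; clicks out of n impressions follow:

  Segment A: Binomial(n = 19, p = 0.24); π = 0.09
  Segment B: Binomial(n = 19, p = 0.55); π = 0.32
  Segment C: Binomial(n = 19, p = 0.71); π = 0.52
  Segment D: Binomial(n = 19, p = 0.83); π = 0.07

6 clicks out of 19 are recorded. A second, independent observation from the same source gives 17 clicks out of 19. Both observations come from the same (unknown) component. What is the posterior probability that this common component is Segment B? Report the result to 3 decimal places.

By Bayes' theorem, P(k | x) = π_k f_k(x) / Σ_j π_j f_j(x).
Since both observations come from the same component, the likelihood for component k is f_k(x₁)·f_k(x₂).
  p_A = [C(19,6)·0.24^6·0.76^13 = 27132·0.000191103·0.0282213 = 0.146328] × [2.8722e-09] = 4.20282e-10
  p_B = [C(19,6)·0.55^6·0.45^13 = 27132·0.0276806·3.10286e-05 = 0.0233035] × [0.00133532] = 3.11177e-05
  p_C = [C(19,6)·0.71^6·0.29^13 = 27132·0.1281·1.02606e-07 = 0.00035662] × [0.0425779] = 1.51841e-05
  p_D = [C(19,6)·0.83^6·0.17^13 = 27132·0.32694·9.90458e-11 = 8.7859e-07] × [0.208076] = 1.82813e-07
Multiply by the mixture weights:
  π_A·p_A = 0.09 × 4.20282e-10 = 3.78253e-11
  π_B·p_B = 0.32 × 3.11177e-05 = 9.95766e-06
  π_C·p_C = 0.52 × 1.51841e-05 = 7.89575e-06
  π_D·p_D = 0.07 × 1.82813e-07 = 1.27969e-08
Sum: 3.78253e-11 + 9.95766e-06 + 7.89575e-06 + 1.27969e-08 = 1.78662e-05
P(Segment B | x₁,x₂) ≈ 0.557

0.557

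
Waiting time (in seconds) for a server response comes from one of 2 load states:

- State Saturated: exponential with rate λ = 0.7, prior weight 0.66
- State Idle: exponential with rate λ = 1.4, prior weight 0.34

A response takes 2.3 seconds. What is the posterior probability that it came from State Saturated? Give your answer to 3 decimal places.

By Bayes' theorem, P(k | x) = w_k f_k(x) / Σ_j w_j f_j(x).
Exponential densities:
  f_Saturated = 0.7·e^(−0.7·2.3) = 0.7·e^(−1.6100) = 0.139921
  f_Idle = 1.4·e^(−1.4·2.3) = 1.4·e^(−3.2200) = 0.0559371
Weight by the priors:
  w_Saturated·f_Saturated = 0.66 × 0.139921 = 0.0923481
  w_Idle·f_Idle = 0.34 × 0.0559371 = 0.0190186
Denominator: 0.0923481 + 0.0190186 = 0.111367
P(State Saturated | data) = 0.0923481 / 0.111367 ≈ 0.829

0.829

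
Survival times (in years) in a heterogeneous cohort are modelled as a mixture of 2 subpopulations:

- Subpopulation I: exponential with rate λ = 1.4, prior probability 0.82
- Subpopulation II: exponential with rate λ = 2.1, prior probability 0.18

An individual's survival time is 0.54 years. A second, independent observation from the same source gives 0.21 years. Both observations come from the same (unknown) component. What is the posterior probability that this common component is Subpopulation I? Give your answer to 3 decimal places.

0.774

By Bayes' theorem, P(k | x) = π_k f_k(x) / Σ_j π_j f_j(x).
Since both observations come from the same component, the likelihood for component k is f_k(x₁)·f_k(x₂).
  p_I = [0.657357] × [1.04339] = 0.685878
  p_II = [0.675662] × [1.35112] = 0.912903
Unnormalised posteriors:
  π_I·p_I = 0.82 × 0.685878 = 0.56242
  π_II·p_II = 0.18 × 0.912903 = 0.164323
Denominator: 0.56242 + 0.164323 = 0.726743
P(Subpopulation I | x₁,x₂) = 0.56242 / 0.726743 ≈ 0.774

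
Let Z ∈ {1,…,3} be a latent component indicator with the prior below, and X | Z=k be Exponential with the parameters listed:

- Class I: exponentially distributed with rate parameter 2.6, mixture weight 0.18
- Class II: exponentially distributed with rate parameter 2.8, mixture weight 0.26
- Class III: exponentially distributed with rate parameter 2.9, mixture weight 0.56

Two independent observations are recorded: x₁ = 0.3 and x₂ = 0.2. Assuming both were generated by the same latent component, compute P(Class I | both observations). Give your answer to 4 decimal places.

Apply Bayes' rule: the posterior for each component is proportional to its prior times its likelihood at x.
Since both observations come from the same component, the likelihood for component k is f_k(x₁)·f_k(x₂).
  f_I = [2.6·e^(−2.6·0.3) = 2.6·e^(−0.7800) = 1.19186] × [1.54575] = 1.84231
  f_II = [2.8·e^(−2.8·0.3) = 2.8·e^(−0.8400) = 1.20879] × [1.59939] = 1.93332
  f_III = [2.9·e^(−2.9·0.3) = 2.9·e^(−0.8700) = 1.21496] × [1.62371] = 1.97274
Weight by the priors:
  w_I·f_I = 0.18 × 1.84231 = 0.331617
  w_II·f_II = 0.26 × 1.93332 = 0.502663
  w_III·f_III = 0.56 × 1.97274 = 1.10473
Marginal: 0.331617 + 0.502663 + 1.10473 = 1.93901
Responsibility of Class I: 0.331617 / 1.93901 ≈ 0.1710

0.1710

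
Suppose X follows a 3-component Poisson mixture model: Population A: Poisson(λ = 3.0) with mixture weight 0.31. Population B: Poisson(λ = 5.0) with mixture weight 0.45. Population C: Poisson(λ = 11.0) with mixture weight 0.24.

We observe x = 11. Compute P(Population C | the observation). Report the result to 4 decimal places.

0.8835

P(component k | x) = w_k·f_k(x) / marginal(x), where marginal(x) = Σ_j w_j·f_j(x).
Evaluate each component's likelihood at the observed value:
  f_A = 0.00022095
  f_B = 0.00824218
  f_C = 0.119378
Unnormalised posteriors:
  w_A·f_A = 0.31 × 0.00022095 = 6.84946e-05
  w_B·f_B = 0.45 × 0.00824218 = 0.00370898
  w_C·f_C = 0.24 × 0.119378 = 0.0286507
Denominator: 6.84946e-05 + 0.00370898 + 0.0286507 = 0.0324282
P(Population C | x) ≈ 0.8835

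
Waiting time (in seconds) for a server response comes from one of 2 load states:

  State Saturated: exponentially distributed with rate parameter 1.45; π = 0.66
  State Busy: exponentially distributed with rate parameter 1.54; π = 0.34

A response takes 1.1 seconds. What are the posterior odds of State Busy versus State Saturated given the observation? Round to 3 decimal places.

0.496

Posterior odds = (w_i f_i(x)) / (w_j f_j(x)); the normalising sum cancels.
Component likelihoods at x = 1.1 seconds:
  p_Saturated = 1.45·e^(−1.45·1.1) = 1.45·e^(−1.5950) = 0.294217
  p_Busy = 1.54·e^(−1.54·1.1) = 1.54·e^(−1.6940) = 0.283026
Posterior odds = (w_Busy·p_Busy) / (w_Saturated·p_Saturated) = (0.34·0.283026) / (0.66·0.294217) = 0.0962287 / 0.194183 ≈ 0.496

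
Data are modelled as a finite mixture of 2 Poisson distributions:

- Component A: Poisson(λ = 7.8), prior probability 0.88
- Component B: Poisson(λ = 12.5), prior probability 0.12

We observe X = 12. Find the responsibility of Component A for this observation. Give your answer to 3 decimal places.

Posterior ∝ prior × likelihood, so P(k | x) ∝ w_k f_k(x); normalise over all components.
Poisson probabilities:
  L_A = 0.0433812
  L_B = 0.113215
Prior × likelihood for each component:
  w_A·L_A = 0.88 × 0.0433812 = 0.0381754
  w_B·L_B = 0.12 × 0.113215 = 0.0135857
Sum: 0.0381754 + 0.0135857 = 0.0517612
Responsibility of Component A: 0.0381754 / 0.0517612 ≈ 0.738

0.738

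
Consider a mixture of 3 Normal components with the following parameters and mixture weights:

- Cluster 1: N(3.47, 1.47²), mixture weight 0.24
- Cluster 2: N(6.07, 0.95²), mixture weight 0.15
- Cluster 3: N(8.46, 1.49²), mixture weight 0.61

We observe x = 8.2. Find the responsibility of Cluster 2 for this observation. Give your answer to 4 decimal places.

P(component k | x) = π_k·f_k(x) / marginal(x), where marginal(x) = Σ_j π_j·f_j(x).
Component likelihoods at x = 8.2:
  p_1 = (1/(1.47·√(2π)))·exp(−(8.2−3.47)²/(2·1.47²)) = 0.271389·exp(-5.17676) = 0.00153235
  p_2 = (1/(0.95·√(2π)))·exp(−(8.2−6.07)²/(2·0.95²)) = 0.419939·exp(-2.51352) = 0.0340079
  p_3 = (1/(1.49·√(2π)))·exp(−(8.2−8.46)²/(2·1.49²)) = 0.267746·exp(-0.01522) = 0.263701
Multiply by the mixture weights:
  π_1·p_1 = 0.24 × 0.00153235 = 0.000367763
  π_2·p_2 = 0.15 × 0.0340079 = 0.00510118
  π_3·p_3 = 0.61 × 0.263701 = 0.160858
Evidence: 0.000367763 + 0.00510118 + 0.160858 = 0.166327
P(Cluster 2 | x) = 0.00510118 / 0.166327 ≈ 0.0307

0.0307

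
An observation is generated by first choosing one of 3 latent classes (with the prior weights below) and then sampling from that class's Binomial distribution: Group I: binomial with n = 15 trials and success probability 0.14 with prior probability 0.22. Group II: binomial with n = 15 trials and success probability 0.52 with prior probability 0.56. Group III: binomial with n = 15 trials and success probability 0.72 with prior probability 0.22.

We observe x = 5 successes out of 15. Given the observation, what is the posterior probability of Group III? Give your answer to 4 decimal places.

0.0076

Posterior ∝ prior × likelihood, so P(k | x) ∝ π_k f_k(x); normalise over all components.
Component likelihoods at x = 5 successes out of 15:
  p_I = C(15,5)·0.14^5·0.86^10 = 3003·5.37824e-05·0.221302 = 0.0357421
  p_II = C(15,5)·0.52^5·0.48^10 = 3003·0.0380204·0.000649251 = 0.0741284
  p_III = C(15,5)·0.72^5·0.28^10 = 3003·0.193492·2.96197e-06 = 0.00172107
Unnormalised posteriors:
  π_I·p_I = 0.22 × 0.0357421 = 0.00786326
  π_II·p_II = 0.56 × 0.0741284 = 0.0415119
  π_III·p_III = 0.22 × 0.00172107 = 0.000378635
Sum: 0.00786326 + 0.0415119 + 0.000378635 = 0.0497538
Responsibility of Group III: 0.000378635 / 0.0497538 ≈ 0.0076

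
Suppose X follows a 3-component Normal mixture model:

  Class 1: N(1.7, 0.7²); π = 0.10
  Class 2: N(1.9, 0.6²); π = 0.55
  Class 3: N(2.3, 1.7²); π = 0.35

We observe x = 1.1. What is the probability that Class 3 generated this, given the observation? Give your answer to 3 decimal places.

Posterior ∝ prior × likelihood, so P(k | x) ∝ π_k f_k(x); normalise over all components.
Component likelihoods at x = 1.1:
  p_1 = 0.394707
  p_2 = 0.27335
  p_3 = 0.182921
Multiply by the mixture weights:
  π_1·p_1 = 0.10 × 0.394707 = 0.0394707
  π_2·p_2 = 0.55 × 0.27335 = 0.150343
  π_3·p_3 = 0.35 × 0.182921 = 0.0640223
Evidence: 0.0394707 + 0.150343 + 0.0640223 = 0.253836
So the posterior for Class 3 is 0.0640223 / 0.253836 ≈ 0.252.

0.252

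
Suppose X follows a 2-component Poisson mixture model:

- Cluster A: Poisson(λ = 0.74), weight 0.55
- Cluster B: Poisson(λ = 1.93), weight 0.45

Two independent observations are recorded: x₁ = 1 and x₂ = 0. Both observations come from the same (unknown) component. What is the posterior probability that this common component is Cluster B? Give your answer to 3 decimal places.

By Bayes' theorem, P(k | x) = π_k f_k(x) / Σ_j π_j f_j(x).
Since both observations come from the same component, the likelihood for component k is f_k(x₁)·f_k(x₂).
  p_A = [e^(−0.74)·0.74^1/1! = 0.353064] × [0.477114] = 0.168452
  p_B = [e^(−1.93)·1.93^1/1! = 0.280136] × [0.145148] = 0.0406612
Unnormalised posteriors:
  π_A·p_A = 0.55 × 0.168452 = 0.0926485
  π_B·p_B = 0.45 × 0.0406612 = 0.0182976
Evidence: 0.0926485 + 0.0182976 = 0.110946
Responsibility of Cluster B: 0.0182976 / 0.110946 ≈ 0.165

0.165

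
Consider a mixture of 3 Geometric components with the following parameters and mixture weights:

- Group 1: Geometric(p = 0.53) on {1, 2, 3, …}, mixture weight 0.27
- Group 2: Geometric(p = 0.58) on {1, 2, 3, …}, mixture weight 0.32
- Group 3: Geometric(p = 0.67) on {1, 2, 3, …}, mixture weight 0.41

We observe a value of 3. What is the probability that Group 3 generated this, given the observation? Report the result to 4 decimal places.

P(component k | x) = w_k·f_k(x) / marginal(x), where marginal(x) = Σ_j w_j·f_j(x).
Evaluate each component's likelihood at the observed value:
  f_1 = 0.53·(1−0.53)^2 = 0.53·0.2209 = 0.117077
  f_2 = 0.58·(1−0.58)^2 = 0.58·0.1764 = 0.102312
  f_3 = 0.67·(1−0.67)^2 = 0.67·0.1089 = 0.072963
Prior × likelihood for each component:
  w_1·f_1 = 0.27 × 0.117077 = 0.0316108
  w_2·f_2 = 0.32 × 0.102312 = 0.0327398
  w_3·f_3 = 0.41 × 0.072963 = 0.0299148
Marginal: 0.0316108 + 0.0327398 + 0.0299148 = 0.0942655
P(Group 3 | the observation) ≈ 0.3173

0.3173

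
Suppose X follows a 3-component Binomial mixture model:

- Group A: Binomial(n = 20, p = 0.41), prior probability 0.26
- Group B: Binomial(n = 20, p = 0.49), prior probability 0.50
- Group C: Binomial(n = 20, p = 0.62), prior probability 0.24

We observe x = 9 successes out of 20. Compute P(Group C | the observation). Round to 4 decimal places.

0.0936

P(component k | x) = π_k·f_k(x) / marginal(x), where marginal(x) = Σ_j π_j·f_j(x).
Evaluate each component's likelihood at the observed value:
  f_A = C(20,9)·0.41^9·0.59^11 = 167960·0.000327382·0.00301559 = 0.165818
  f_B = C(20,9)·0.49^9·0.51^11 = 167960·0.00162841·0.000607116 = 0.166051
  f_C = C(20,9)·0.62^9·0.38^11 = 167960·0.0135371·2.38572e-05 = 0.0542439
Prior × likelihood for each component:
  π_A·f_A = 0.26 × 0.165818 = 0.0431128
  π_B·f_B = 0.50 × 0.166051 = 0.0830257
  π_C·f_C = 0.24 × 0.0542439 = 0.0130185
Normaliser: 0.0431128 + 0.0830257 + 0.0130185 = 0.139157
P(Group C | the observation) ≈ 0.0936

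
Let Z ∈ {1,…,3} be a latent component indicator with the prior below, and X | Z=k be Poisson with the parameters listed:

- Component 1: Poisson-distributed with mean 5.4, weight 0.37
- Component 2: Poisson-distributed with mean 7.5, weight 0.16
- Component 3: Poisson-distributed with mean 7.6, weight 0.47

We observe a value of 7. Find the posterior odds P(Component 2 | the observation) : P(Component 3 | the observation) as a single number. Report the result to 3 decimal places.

0.343

The posterior odds equal the prior odds times the likelihood ratio: (P(Z=i)/P(Z=j))·(f_i(x)/f_j(x)).
Evaluate each component's likelihood at the observed value:
  p_1 = e^(−5.4)·5.4^7/7! = 0.119987
  p_2 = e^(−7.5)·7.5^7/7! = 0.146484
  p_3 = e^(−7.6)·7.6^7/7! = 0.145421
Posterior odds = (P(Z=2)·p_2) / (P(Z=3)·p_3) = (0.16·0.146484) / (0.47·0.145421) = 0.0234374 / 0.0683478 ≈ 0.343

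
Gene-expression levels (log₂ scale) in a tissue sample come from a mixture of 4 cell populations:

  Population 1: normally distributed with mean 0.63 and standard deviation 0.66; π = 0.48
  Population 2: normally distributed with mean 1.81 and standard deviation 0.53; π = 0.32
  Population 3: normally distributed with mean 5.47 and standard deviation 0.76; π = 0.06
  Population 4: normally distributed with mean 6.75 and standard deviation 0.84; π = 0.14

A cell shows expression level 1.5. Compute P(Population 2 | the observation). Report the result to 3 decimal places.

The responsibility of component k is π_k f_k(x) divided by Σ_j π_j f_j(x).
Normal densities:
  L_1 = (1/(0.66·√(2π)))·exp(−(1.5−0.63)²/(2·0.66²)) = 0.604458·exp(-0.86880) = 0.253542
  L_2 = (1/(0.53·√(2π)))·exp(−(1.5−1.81)²/(2·0.53²)) = 0.752721·exp(-0.17106) = 0.634373
  L_3 = (1/(0.76·√(2π)))·exp(−(1.5−5.47)²/(2·0.76²)) = 0.524924·exp(-13.64344) = 6.23486e-07
  L_4 = (1/(0.84·√(2π)))·exp(−(1.5−6.75)²/(2·0.84²)) = 0.474931·exp(-19.53125) = 1.56429e-09
Prior × likelihood for each component:
  π_1·L_1 = 0.48 × 0.253542 = 0.1217
  π_2·L_2 = 0.32 × 0.634373 = 0.202999
  π_3·L_3 = 0.06 × 6.23486e-07 = 3.74091e-08
  π_4·L_4 = 0.14 × 1.56429e-09 = 2.19e-10
Evidence: 0.1217 + 0.202999 + 3.74091e-08 + 2.19e-10 = 0.3247
P(Population 2 | data) ≈ 0.625

0.625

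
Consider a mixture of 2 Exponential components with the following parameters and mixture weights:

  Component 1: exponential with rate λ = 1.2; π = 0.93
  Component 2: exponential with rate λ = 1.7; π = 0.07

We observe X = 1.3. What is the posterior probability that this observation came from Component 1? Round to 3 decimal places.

0.947

By Bayes' theorem, P(k | x) = P(Z=k) f_k(x) / Σ_j P(Z=j) f_j(x).
Component likelihoods at x = 1.3:
  f_1 = 1.2·e^(−1.2·1.3) = 1.2·e^(−1.5600) = 0.252163
  f_2 = 1.7·e^(−1.7·1.3) = 1.7·e^(−2.2100) = 0.186491
Prior × likelihood for each component:
  P(Z=1)·f_1 = 0.93 × 0.252163 = 0.234512
  P(Z=2)·f_2 = 0.07 × 0.186491 = 0.0130544
Sum: 0.234512 + 0.0130544 = 0.247566
P(Component 1 | the observation) = 0.234512 / 0.247566 ≈ 0.947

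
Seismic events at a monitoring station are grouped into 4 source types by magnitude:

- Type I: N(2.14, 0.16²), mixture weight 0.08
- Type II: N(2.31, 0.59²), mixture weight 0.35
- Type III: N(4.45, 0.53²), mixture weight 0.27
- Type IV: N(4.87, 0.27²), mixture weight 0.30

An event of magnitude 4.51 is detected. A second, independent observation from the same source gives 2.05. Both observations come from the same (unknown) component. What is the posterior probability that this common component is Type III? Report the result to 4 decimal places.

0.0371

By Bayes' theorem, P(k | x) = π_k f_k(x) / Σ_j π_j f_j(x).
Since both observations come from the same component, the likelihood for component k is f_k(x₁)·f_k(x₂).
  p_I = [(1/(0.16·√(2π)))·exp(−(4.51−2.14)²/(2·0.16²)) = 2.493389·exp(-109.70508) = 5.65562e-48] × [2.12855] = 1.20382e-47
  p_II = [(1/(0.59·√(2π)))·exp(−(4.51−2.31)²/(2·0.59²)) = 0.676173·exp(-6.95203) = 0.000646892] × [0.613605] = 0.000396936
  p_III = [(1/(0.53·√(2π)))·exp(−(4.51−4.45)²/(2·0.53²)) = 0.752721·exp(-0.00641) = 0.747913] × [2.6541e-05] = 1.98504e-05
  p_IV = [(1/(0.27·√(2π)))·exp(−(4.51−4.87)²/(2·0.27²)) = 1.477564·exp(-0.88889) = 0.607445] × [3.03201e-24] = 1.84178e-24
Prior × likelihood for each component:
  π_I·p_I = 0.08 × 1.20382e-47 = 9.6306e-49
  π_II·p_II = 0.35 × 0.000396936 = 0.000138928
  π_III·p_III = 0.27 × 1.98504e-05 = 5.3596e-06
  π_IV·p_IV = 0.30 × 1.84178e-24 = 5.52534e-25
Normaliser: 9.6306e-49 + 0.000138928 + 5.3596e-06 + 5.52534e-25 = 0.000144287
So the posterior for Type III is 5.3596e-06 / 0.000144287 ≈ 0.0371.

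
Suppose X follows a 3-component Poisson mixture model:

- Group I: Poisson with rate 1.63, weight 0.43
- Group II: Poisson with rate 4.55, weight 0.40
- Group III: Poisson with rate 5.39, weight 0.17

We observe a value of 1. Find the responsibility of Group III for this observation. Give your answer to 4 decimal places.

Posterior ∝ prior × likelihood, so P(k | x) ∝ w_k f_k(x); normalise over all components.
Evaluate each component's likelihood at the observed value:
  p_I = 0.319365
  p_II = 0.0480808
  p_III = 0.024589
Prior × likelihood for each component:
  w_I·p_I = 0.43 × 0.319365 = 0.137327
  w_II·p_II = 0.40 × 0.0480808 = 0.0192323
  w_III·p_III = 0.17 × 0.024589 = 0.00418014
Sum: 0.137327 + 0.0192323 + 0.00418014 = 0.160739
P(Group III | x) = 0.00418014 / 0.160739 ≈ 0.0260

0.0260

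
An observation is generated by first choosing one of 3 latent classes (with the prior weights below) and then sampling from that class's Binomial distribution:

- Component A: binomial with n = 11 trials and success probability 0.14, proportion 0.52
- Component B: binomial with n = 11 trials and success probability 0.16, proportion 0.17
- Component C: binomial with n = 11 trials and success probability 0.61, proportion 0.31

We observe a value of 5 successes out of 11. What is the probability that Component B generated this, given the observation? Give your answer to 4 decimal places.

The responsibility of component k is π_k f_k(x) divided by Σ_j π_j f_j(x).
Evaluate each component's likelihood at the observed value:
  f_A = 0.0100525
  f_B = 0.0170184
  f_C = 0.137303
Multiply by the mixture weights:
  π_A·f_A = 0.52 × 0.0100525 = 0.00522729
  π_B·f_B = 0.17 × 0.0170184 = 0.00289312
  π_C·f_C = 0.31 × 0.137303 = 0.0425638
Sum: 0.00522729 + 0.00289312 + 0.0425638 = 0.0506842
P(Component B | data) = 0.00289312 / 0.0506842 ≈ 0.0571

0.0571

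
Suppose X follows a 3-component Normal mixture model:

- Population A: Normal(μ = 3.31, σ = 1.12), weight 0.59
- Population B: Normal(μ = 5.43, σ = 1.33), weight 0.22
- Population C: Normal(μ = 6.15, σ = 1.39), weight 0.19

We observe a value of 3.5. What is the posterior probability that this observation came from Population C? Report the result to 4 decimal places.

By Bayes' theorem, P(k | x) = P(Z=k) f_k(x) / Σ_j P(Z=j) f_j(x).
Normal densities:
  L_A = (1/(1.12·√(2π)))·exp(−(3.5−3.31)²/(2·1.12²)) = 0.356198·exp(-0.01439) = 0.35111
  L_B = (1/(1.33·√(2π)))·exp(−(3.5−5.43)²/(2·1.33²)) = 0.299957·exp(-1.05289) = 0.104664
  L_C = (1/(1.39·√(2π)))·exp(−(3.5−6.15)²/(2·1.39²)) = 0.287009·exp(-1.81732) = 0.0466275
Prior × likelihood for each component:
  P(Z=A)·L_A = 0.59 × 0.35111 = 0.207155
  P(Z=B)·L_B = 0.22 × 0.104664 = 0.023026
  P(Z=C)·L_C = 0.19 × 0.0466275 = 0.00885922
Denominator: 0.207155 + 0.023026 + 0.00885922 = 0.23904
Responsibility of Population C: 0.00885922 / 0.23904 ≈ 0.0371

0.0371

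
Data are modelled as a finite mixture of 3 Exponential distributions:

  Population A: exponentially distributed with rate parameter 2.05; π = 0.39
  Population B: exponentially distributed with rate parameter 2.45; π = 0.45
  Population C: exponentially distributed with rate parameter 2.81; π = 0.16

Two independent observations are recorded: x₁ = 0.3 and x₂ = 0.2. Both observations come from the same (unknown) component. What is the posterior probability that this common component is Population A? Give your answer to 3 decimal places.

The responsibility of component k is π_k f_k(x) divided by Σ_j π_j f_j(x).
Since both observations come from the same component, the likelihood for component k is f_k(x₁)·f_k(x₂).
  L_A = [2.05·e^(−2.05·0.3) = 2.05·e^(−0.6150) = 1.10831] × [1.36048] = 1.50784
  L_B = [2.45·e^(−2.45·0.3) = 2.45·e^(−0.7350) = 1.17479] × [1.50093] = 1.76328
  L_C = [2.81·e^(−2.81·0.3) = 2.81·e^(−0.8430) = 1.20947] × [1.60189] = 1.93744
Multiply by the mixture weights:
  π_A·L_A = 0.39 × 1.50784 = 0.588058
  π_B·L_B = 0.45 × 1.76328 = 0.793476
  π_C·L_C = 0.16 × 1.93744 = 0.309991
Evidence: 0.588058 + 0.793476 + 0.309991 = 1.69153
P(Population A | x₁, x₂) = 0.588058 / 1.69153 ≈ 0.348

0.348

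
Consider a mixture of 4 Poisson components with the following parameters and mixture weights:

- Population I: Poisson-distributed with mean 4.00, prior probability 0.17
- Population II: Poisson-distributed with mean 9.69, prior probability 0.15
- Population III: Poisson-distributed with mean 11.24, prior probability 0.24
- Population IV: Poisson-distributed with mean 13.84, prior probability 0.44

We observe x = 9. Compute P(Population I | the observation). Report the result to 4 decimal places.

Apply Bayes' rule: the posterior for each component is proportional to its prior times its likelihood at x.
Evaluate each component's likelihood at the observed value:
  f_I = 0.0132312
  f_II = 0.128481
  f_III = 0.103673
  f_IV = 0.0500987
Prior × likelihood for each component:
  π_I·f_I = 0.17 × 0.0132312 = 0.0022493
  π_II·f_II = 0.15 × 0.128481 = 0.0192721
  π_III·f_III = 0.24 × 0.103673 = 0.0248814
  π_IV·f_IV = 0.44 × 0.0500987 = 0.0220434
Sum: 0.0022493 + 0.0192721 + 0.0248814 + 0.0220434 = 0.0684462
P(Population I | data) = 0.0022493 / 0.0684462 ≈ 0.0329

0.0329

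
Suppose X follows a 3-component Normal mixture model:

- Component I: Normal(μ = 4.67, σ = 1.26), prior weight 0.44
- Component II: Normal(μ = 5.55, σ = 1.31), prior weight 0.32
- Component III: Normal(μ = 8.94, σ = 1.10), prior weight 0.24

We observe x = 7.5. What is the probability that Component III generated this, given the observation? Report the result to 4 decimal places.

P(component k | x) = w_k·f_k(x) / marginal(x), where marginal(x) = Σ_j w_j·f_j(x).
Component likelihoods at x = 7.5:
  L_I = (1/(1.26·√(2π)))·exp(−(7.5−4.67)²/(2·1.26²)) = 0.316621·exp(-2.52233) = 0.0254159
  L_II = (1/(1.31·√(2π)))·exp(−(7.5−5.55)²/(2·1.31²)) = 0.304536·exp(-1.10789) = 0.100575
  L_III = (1/(1.10·√(2π)))·exp(−(7.5−8.94)²/(2·1.10²)) = 0.362675·exp(-0.85686) = 0.153953
Unnormalised posteriors:
  w_I·L_I = 0.44 × 0.0254159 = 0.011183
  w_II·L_II = 0.32 × 0.100575 = 0.0321839
  w_III·L_III = 0.24 × 0.153953 = 0.0369487
Marginal: 0.011183 + 0.0321839 + 0.0369487 = 0.0803156
So the posterior for Component III is 0.0369487 / 0.0803156 ≈ 0.4600.

0.4600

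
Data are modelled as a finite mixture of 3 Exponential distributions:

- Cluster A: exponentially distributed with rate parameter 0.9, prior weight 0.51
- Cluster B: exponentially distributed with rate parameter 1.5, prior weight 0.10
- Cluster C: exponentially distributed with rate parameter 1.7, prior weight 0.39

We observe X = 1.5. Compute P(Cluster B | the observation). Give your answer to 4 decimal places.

0.0847

P(component k | x) = π_k·f_k(x) / marginal(x), where marginal(x) = Σ_j π_j·f_j(x).
Exponential densities:
  f_A = 0.233316
  f_B = 0.158099
  f_C = 0.132739
Prior × likelihood for each component:
  π_A·f_A = 0.51 × 0.233316 = 0.118991
  π_B·f_B = 0.10 × 0.158099 = 0.0158099
  π_C·f_C = 0.39 × 0.132739 = 0.0517681
Sum: 0.118991 + 0.0158099 + 0.0517681 = 0.186569
P(Cluster B | data) ≈ 0.0847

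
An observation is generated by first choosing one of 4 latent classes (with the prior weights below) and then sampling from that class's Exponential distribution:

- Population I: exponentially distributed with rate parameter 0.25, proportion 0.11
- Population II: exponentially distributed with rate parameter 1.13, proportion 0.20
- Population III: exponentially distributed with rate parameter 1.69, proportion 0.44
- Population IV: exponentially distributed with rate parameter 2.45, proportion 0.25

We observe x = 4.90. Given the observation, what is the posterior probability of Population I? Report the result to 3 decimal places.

Apply Bayes' rule: the posterior for each component is proportional to its prior times its likelihood at x.
Evaluate each component's likelihood at the observed value:
  L_I = 0.0734394
  L_II = 0.00445031
  L_III = 0.00042805
  L_IV = 1.49782e-05
Multiply by the mixture weights:
  π_I·L_I = 0.11 × 0.0734394 = 0.00807834
  π_II·L_II = 0.20 × 0.00445031 = 0.000890061
  π_III·L_III = 0.44 × 0.00042805 = 0.000188342
  π_IV·L_IV = 0.25 × 1.49782e-05 = 3.74456e-06
Sum: 0.00807834 + 0.000890061 + 0.000188342 + 3.74456e-06 = 0.00916048
P(Population I | data) ≈ 0.882

0.882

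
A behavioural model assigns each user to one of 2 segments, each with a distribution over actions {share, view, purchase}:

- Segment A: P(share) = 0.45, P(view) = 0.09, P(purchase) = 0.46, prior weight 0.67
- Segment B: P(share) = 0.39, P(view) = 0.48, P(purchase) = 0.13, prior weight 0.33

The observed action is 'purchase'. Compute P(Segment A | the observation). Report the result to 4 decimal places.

The responsibility of component k is P(Z=k) f_k(x) divided by Σ_j P(Z=j) f_j(x).
Categorical probabilities:
  p_A = 0.46
  p_B = 0.13
Prior × likelihood for each component:
  P(Z=A)·p_A = 0.67 × 0.46 = 0.3082
  P(Z=B)·p_B = 0.33 × 0.13 = 0.0429
Normaliser: 0.3082 + 0.0429 = 0.3511
P(Segment A | data) = 0.3082 / 0.3511 ≈ 0.8778

0.8778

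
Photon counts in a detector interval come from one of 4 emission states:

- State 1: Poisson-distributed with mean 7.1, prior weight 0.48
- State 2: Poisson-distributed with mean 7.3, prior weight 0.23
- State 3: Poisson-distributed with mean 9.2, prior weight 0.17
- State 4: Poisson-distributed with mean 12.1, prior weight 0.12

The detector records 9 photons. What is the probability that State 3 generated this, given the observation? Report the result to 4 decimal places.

0.2073

P(component k | x) = P(Z=k)·f_k(x) / marginal(x), where marginal(x) = Σ_j P(Z=j)·f_j(x).
Evaluate each component's likelihood at the observed value:
  p_1 = 0.104249
  p_2 = 0.109596
  p_3 = 0.131467
  p_4 = 0.0851809
Weight by the priors:
  P(Z=1)·p_1 = 0.48 × 0.104249 = 0.0500394
  P(Z=2)·p_2 = 0.23 × 0.109596 = 0.025207
  P(Z=3)·p_3 = 0.17 × 0.131467 = 0.0223495
  P(Z=4)·p_4 = 0.12 × 0.0851809 = 0.0102217
Sum: 0.0500394 + 0.025207 + 0.0223495 + 0.0102217 = 0.107818
Responsibility of State 3: 0.0223495 / 0.107818 ≈ 0.2073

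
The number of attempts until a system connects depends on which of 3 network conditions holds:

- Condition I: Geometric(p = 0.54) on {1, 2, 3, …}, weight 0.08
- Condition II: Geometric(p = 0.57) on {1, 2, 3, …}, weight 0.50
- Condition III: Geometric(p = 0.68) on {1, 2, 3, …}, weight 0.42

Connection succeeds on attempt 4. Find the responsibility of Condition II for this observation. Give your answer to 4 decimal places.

Apply Bayes' rule: the posterior for each component is proportional to its prior times its likelihood at x.
Evaluate each component's likelihood at the observed value:
  L_I = 0.0525614
  L_II = 0.045319
  L_III = 0.0222822
Multiply by the mixture weights:
  P(Z=I)·L_I = 0.08 × 0.0525614 = 0.00420492
  P(Z=II)·L_II = 0.50 × 0.045319 = 0.0226595
  P(Z=III)·L_III = 0.42 × 0.0222822 = 0.00935854
Sum: 0.00420492 + 0.0226595 + 0.00935854 = 0.036223
Responsibility of Condition II: 0.0226595 / 0.036223 ≈ 0.6256

0.6256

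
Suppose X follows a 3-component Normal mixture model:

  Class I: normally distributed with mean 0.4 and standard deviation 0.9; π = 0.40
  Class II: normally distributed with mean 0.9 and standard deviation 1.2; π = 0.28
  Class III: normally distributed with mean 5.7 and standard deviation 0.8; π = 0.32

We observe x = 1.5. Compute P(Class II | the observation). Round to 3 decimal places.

The responsibility of component k is P(Z=k) f_k(x) divided by Σ_j P(Z=j) f_j(x).
Component likelihoods at x = 1.5:
  p_I = 0.210033
  p_II = 0.293388
  p_III = 5.16059e-07
Prior × likelihood for each component:
  P(Z=I)·p_I = 0.40 × 0.210033 = 0.0840131
  P(Z=II)·p_II = 0.28 × 0.293388 = 0.0821486
  P(Z=III)·p_III = 0.32 × 5.16059e-07 = 1.65139e-07
Denominator: 0.0840131 + 0.0821486 + 1.65139e-07 = 0.166162
Responsibility of Class II: 0.0821486 / 0.166162 ≈ 0.494

0.494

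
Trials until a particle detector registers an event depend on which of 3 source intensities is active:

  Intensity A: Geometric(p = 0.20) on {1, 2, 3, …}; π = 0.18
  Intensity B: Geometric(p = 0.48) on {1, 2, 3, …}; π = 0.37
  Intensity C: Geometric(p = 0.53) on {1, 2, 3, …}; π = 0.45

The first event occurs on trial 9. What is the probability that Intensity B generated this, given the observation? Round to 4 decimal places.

Posterior ∝ prior × likelihood, so P(k | x) ∝ w_k f_k(x); normalise over all components.
Geometric probabilities:
  f_A = 0.20·(1−0.20)^8 = 0.20·0.167772 = 0.0335544
  f_B = 0.48·(1−0.48)^8 = 0.48·0.00534597 = 0.00256607
  f_C = 0.53·(1−0.53)^8 = 0.53·0.00238113 = 0.001262
Multiply by the mixture weights:
  w_A·f_A = 0.18 × 0.0335544 = 0.0060398
  w_B·f_B = 0.37 × 0.00256607 = 0.000949445
  w_C·f_C = 0.45 × 0.001262 = 0.000567899
Marginal: 0.0060398 + 0.000949445 + 0.000567899 = 0.00755714
P(Intensity B | data) = 0.000949445 / 0.00755714 ≈ 0.1256

0.1256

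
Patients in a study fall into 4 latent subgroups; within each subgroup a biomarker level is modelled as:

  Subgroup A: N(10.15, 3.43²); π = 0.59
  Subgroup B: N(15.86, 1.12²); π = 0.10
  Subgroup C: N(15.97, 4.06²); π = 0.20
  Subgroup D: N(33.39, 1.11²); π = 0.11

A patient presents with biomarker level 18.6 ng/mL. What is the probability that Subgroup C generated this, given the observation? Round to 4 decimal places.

0.7580

Posterior ∝ prior × likelihood, so P(k | x) ∝ w_k f_k(x); normalise over all components.
Evaluate each component's likelihood at the observed value:
  L_A = (1/(3.43·√(2π)))·exp(−(18.6−10.15)²/(2·3.43²)) = 0.116310·exp(-3.03456) = 0.00559403
  L_B = (1/(1.12·√(2π)))·exp(−(18.6−15.86)²/(2·1.12²)) = 0.356198·exp(-2.99251) = 0.0178675
  L_C = (1/(4.06·√(2π)))·exp(−(18.6−15.97)²/(2·4.06²)) = 0.098262·exp(-0.20981) = 0.0796644
  L_D = (1/(1.11·√(2π)))·exp(−(18.6−33.39)²/(2·1.11²)) = 0.359407·exp(-88.76881) = 1.00875e-39
Prior × likelihood for each component:
  w_A·L_A = 0.59 × 0.00559403 = 0.00330048
  w_B·L_B = 0.10 × 0.0178675 = 0.00178675
  w_C·L_C = 0.20 × 0.0796644 = 0.0159329
  w_D·L_D = 0.11 × 1.00875e-39 = 1.10962e-40
Evidence: 0.00330048 + 0.00178675 + 0.0159329 + 1.10962e-40 = 0.0210201
Responsibility of Subgroup C: 0.0159329 / 0.0210201 ≈ 0.7580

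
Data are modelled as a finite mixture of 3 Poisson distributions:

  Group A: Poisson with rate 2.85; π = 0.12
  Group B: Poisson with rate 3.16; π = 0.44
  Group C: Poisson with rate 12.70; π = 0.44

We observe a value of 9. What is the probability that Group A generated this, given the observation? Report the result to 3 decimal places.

0.007

By Bayes' theorem, P(k | x) = π_k f_k(x) / Σ_j π_j f_j(x).
Evaluate each component's likelihood at the observed value:
  f_A = 0.00197743
  f_B = 0.00367325
  f_C = 0.0722654
Multiply by the mixture weights:
  π_A·f_A = 0.12 × 0.00197743 = 0.000237292
  π_B·f_B = 0.44 × 0.00367325 = 0.00161623
  π_C·f_C = 0.44 × 0.0722654 = 0.0317968
Evidence: 0.000237292 + 0.00161623 + 0.0317968 = 0.0336503
P(Group A | x) ≈ 0.007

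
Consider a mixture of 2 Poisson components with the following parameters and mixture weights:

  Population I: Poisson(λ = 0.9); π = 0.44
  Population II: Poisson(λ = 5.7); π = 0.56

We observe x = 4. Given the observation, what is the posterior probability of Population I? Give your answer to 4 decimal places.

0.0560

P(component k | x) = π_k·f_k(x) / marginal(x), where marginal(x) = Σ_j π_j·f_j(x).
Component likelihoods at x = 4:
  L_I = 0.0111146
  L_II = 0.147167
Multiply by the mixture weights:
  π_I·L_I = 0.44 × 0.0111146 = 0.00489042
  π_II·L_II = 0.56 × 0.147167 = 0.0824134
Sum: 0.00489042 + 0.0824134 = 0.0873038
P(Population I | 4) = 0.00489042 / 0.0873038 ≈ 0.0560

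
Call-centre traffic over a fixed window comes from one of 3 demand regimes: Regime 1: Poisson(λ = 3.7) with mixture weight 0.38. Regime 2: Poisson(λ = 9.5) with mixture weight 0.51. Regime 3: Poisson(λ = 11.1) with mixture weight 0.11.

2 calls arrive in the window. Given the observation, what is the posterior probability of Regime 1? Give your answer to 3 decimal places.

Posterior ∝ prior × likelihood, so P(k | x) ∝ P(Z=k) f_k(x); normalise over all components.
Evaluate each component's likelihood at the observed value:
  p_1 = 0.169233
  p_2 = 0.00337769
  p_3 = 0.000930995
Unnormalised posteriors:
  P(Z=1)·p_1 = 0.38 × 0.169233 = 0.0643084
  P(Z=2)·p_2 = 0.51 × 0.00337769 = 0.00172262
  P(Z=3)·p_3 = 0.11 × 0.000930995 = 0.000102409
Marginal: 0.0643084 + 0.00172262 + 0.000102409 = 0.0661334
Responsibility of Regime 1: 0.0643084 / 0.0661334 ≈ 0.972

0.972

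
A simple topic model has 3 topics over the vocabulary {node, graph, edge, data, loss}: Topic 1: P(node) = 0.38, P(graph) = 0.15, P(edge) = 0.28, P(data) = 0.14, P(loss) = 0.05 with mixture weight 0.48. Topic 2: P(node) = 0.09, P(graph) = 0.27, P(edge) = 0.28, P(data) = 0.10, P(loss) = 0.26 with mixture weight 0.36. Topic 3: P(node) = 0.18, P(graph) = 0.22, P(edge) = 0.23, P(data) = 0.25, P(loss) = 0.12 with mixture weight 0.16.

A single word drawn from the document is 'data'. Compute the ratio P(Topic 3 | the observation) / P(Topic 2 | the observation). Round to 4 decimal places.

Since P(k|x) ∝ w_k f_k(x), the posterior odds are w_i f_i(x) / (w_j f_j(x)).
Component likelihoods at x = 'data':
  p_1 = 0.14
  p_2 = 0.1
  p_3 = 0.25
0.04 / 0.036 ≈ 1.1111

1.1111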